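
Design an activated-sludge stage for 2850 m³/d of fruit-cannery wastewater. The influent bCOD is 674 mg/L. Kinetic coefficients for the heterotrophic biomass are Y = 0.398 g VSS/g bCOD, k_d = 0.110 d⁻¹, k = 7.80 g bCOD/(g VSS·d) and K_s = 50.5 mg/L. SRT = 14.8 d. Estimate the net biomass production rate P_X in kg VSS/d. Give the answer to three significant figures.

P_X ≈ 290 kg VSS/d

For a completely mixed reactor with recycle the Lawrence–McCarty relation gives S = K_s·(1 + k_d·θ_c) / [θ_c·(Y·k − k_d) − 1] = 50.5 × (1 + 0.110 × 14.8) / [14.8 × (0.398 × 7.80 − 0.110) − 1] = 132.7 / 43.32 = 3.064 mg/L.
The observed yield is Y_obs = Y/(1 + k_d·θ_c) = 0.398 / (1 + 0.110 × 14.8) = 0.398 / 2.628 = 0.1514 g VSS per g bCOD removed.
Mass of bCOD removed per day: Q(S₀ − S) = 2850 × 670.9 g/m³ = 1912 kg/d.
Net biomass production P_X = Y_obs × Q·(S₀ − S) = 0.1514 × 1912 = 289.6 kg VSS/d.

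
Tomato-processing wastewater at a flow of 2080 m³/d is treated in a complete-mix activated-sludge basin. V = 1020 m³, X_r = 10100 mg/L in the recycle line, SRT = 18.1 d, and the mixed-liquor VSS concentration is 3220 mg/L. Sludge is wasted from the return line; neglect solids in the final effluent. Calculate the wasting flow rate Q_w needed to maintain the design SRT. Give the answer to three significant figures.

Wasting from the return line (neglecting effluent solids): Q_w = V·X / (θ_c·X_r) = 1020 × 3220 / (18.1 × 10100) = 17.97 m³/d.

Q_w ≈ 18.0 m³/d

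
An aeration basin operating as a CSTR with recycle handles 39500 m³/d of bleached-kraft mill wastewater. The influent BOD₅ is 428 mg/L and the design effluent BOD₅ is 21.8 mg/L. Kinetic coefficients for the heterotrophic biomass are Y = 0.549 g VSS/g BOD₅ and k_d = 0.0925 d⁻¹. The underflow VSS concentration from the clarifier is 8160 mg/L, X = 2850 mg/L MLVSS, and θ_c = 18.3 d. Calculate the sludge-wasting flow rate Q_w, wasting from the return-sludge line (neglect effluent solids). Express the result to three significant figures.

Steady-state biomass mass balance: V·X·(1 + k_d·θ_c) = Y·Q·(S₀ − S)·θ_c, so V = 0.549 × 39500 × (428 − 21.8) × 18.3 / [2850 × (1 + 0.0925 × 18.3)] = 1.61×10^8 / 7674 = 21005 m³.
Wasting from the return line (neglecting effluent solids): Q_w = V·X / (θ_c·X_r) = 21005 × 2850 / (18.3 × 8160) = 400.9 m³/d.

Q_w ≈ 401 m³/d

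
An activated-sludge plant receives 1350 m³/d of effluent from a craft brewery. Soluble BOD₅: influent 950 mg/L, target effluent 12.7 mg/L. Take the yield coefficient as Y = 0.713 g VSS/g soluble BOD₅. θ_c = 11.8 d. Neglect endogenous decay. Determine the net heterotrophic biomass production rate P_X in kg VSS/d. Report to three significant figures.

P_X ≈ 902 kg VSS/d

With endogenous decay neglected, the observed yield equals the true yield: Y_obs = Y = 0.713 g VSS/g soluble BOD₅.
Q·(S₀ − S) = 1350 × (950 − 12.7) × 10⁻³ = 1265 kg/d removed.
Biomass produced: P_X = Y_obs·Q·ΔS = 0.7130 × 1265 ≈ 902.2 kg VSS/d.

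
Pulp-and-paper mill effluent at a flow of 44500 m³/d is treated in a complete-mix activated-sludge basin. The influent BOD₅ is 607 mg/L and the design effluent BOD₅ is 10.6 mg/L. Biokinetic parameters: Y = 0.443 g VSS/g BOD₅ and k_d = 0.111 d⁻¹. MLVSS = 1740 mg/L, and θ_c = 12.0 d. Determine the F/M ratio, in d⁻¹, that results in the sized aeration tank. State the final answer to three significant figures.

Steady-state biomass mass balance: V·X·(1 + k_d·θ_c) = Y·Q·(S₀ − S)·θ_c, so V = 0.443 × 44500 × (607 − 10.6) × 12.0 / [1740 × (1 + 0.111 × 12.0)] = 1.41×10^8 / 4058 = 34770 m³.
Food-to-microorganism ratio F/M = Q S₀ / (V X) = 44500 × 607 / (34770 × 1740) = 0.4465 d⁻¹.

F/M ≈ 0.446 d⁻¹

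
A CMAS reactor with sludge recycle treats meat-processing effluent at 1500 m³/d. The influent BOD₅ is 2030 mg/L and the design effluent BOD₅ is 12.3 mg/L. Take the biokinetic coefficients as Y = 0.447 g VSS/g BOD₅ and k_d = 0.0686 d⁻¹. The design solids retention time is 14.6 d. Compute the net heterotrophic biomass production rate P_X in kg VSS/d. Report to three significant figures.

P_X ≈ 676 kg VSS/d

Observed yield with endogenous decay: Y_obs = Y / (1 + k_d·θ_c) = 0.447 / (1 + 0.0686 × 14.6) = 0.447 / 2.002 = 0.2233 g VSS/g BOD₅.
Q·(S₀ − S) = 1500 × (2030 − 12.3) × 10⁻³ = 3027 kg/d removed.
Net biomass production P_X = Y_obs × Q·(S₀ − S) = 0.2233 × 3027 = 675.9 kg VSS/d.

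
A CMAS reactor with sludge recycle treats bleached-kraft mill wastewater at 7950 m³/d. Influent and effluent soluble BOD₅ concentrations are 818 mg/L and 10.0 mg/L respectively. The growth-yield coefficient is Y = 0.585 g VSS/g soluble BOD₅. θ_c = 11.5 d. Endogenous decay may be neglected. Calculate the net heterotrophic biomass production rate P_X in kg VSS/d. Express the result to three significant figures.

No decay correction is needed, so Y_obs = Y = 0.585.
ΔS = 818 − 10.0 = 808.0 mg/L, so the substrate removal rate is 7950 × 808.0/1000 = 6424 kg soluble BOD₅/d.
P_X = Y_obs · Q(S₀ − S) = 0.5850 × 6424 = 3758 kg VSS/d.

P_X ≈ 3760 kg VSS/d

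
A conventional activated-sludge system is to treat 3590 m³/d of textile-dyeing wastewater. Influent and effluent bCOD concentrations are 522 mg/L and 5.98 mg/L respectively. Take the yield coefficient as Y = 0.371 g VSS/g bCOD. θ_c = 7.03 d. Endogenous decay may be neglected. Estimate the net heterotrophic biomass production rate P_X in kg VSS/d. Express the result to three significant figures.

No decay correction is needed, so Y_obs = Y = 0.371.
Mass of bCOD removed per day: Q(S₀ − S) = 3590 × 516.0 g/m³ = 1853 kg/d.
So the net sludge growth is P_X = 0.3710 × 1853 = 687.3 kg VSS/d.

P_X ≈ 687 kg VSS/d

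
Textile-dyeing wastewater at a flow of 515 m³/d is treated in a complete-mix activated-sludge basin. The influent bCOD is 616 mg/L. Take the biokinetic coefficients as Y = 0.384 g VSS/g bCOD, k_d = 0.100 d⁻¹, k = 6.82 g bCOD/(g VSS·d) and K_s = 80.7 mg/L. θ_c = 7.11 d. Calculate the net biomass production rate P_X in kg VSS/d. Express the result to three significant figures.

Effluent substrate depends only on kinetics and SRT: S = K_s(1 + k_d θ_c) / [θ_c(Yk − k_d) − 1] = 80.7 × (1 + 0.100 × 7.11) / [7.11 × (0.384 × 6.82 − 0.100) − 1] = 138.1 / 16.91 = 8.166 mg/L.
The observed yield is Y_obs = Y/(1 + k_d·θ_c) = 0.384 / (1 + 0.100 × 7.11) = 0.384 / 1.711 = 0.2244 g VSS per g bCOD removed.
Substrate removed = Q·(S₀ − S) = 515 m³/d × (616 − 8.17) g/m³ = 3.13×10^5 g/d = 313.0 kg/d.
So the net sludge growth is P_X = 0.2244 × 313.0 = 70.25 kg VSS/d.

P_X ≈ 70.3 kg VSS/d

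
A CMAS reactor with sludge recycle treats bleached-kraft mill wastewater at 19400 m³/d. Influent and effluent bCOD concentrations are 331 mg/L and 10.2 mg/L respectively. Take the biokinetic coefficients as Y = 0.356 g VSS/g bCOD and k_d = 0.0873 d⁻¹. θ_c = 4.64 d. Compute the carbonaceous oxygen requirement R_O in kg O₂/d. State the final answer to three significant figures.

R_O ≈ 3980 kg O₂/d

Observed yield with endogenous decay: Y_obs = Y / (1 + k_d·θ_c) = 0.356 / (1 + 0.0873 × 4.64) = 0.356 / 1.405 = 0.2534 g VSS/g bCOD.
Substrate removed = Q·(S₀ − S) = 19400 m³/d × (331 − 10.2) g/m³ = 6.22×10^6 g/d = 6224 kg/d.
Biomass synthesised: P_X = Y_obs × 6224 = 1577 kg VSS/d.
R_O = Q·ΔS − 1.42 P_X = 6224 − 2239 = 3984 kg O₂/d.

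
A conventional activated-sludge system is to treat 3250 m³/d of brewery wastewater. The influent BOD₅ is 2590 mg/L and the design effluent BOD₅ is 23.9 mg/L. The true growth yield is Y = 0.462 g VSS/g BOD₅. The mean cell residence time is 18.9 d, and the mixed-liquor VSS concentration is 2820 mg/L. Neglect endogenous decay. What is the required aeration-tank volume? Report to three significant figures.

With k_d = 0 the design equation reduces to V = Y Q (S₀−S) θ_c / X = 0.462 × 3250 × (2590 − 23.9) × 18.9 / 2820 = 25823 m³.

V ≈ 25800 m³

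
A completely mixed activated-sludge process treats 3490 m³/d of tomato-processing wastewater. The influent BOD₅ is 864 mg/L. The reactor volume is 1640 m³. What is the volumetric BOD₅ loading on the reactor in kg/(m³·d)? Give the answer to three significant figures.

Applied BOD₅ load per unit volume = Q·S₀/V = (3490 × 864/1000)/1640 = 1.839 kg BOD₅·m⁻³·d⁻¹.

L_v ≈ 1.84 kg BOD₅/(m³·d)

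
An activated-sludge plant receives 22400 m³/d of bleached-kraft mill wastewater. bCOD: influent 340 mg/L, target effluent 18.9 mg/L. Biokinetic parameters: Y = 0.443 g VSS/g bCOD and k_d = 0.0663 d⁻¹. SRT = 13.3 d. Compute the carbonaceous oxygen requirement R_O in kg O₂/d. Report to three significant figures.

R_O ≈ 4790 kg O₂/d

Observed yield with endogenous decay: Y_obs = Y / (1 + k_d·θ_c) = 0.443 / (1 + 0.0663 × 13.3) = 0.443 / 1.882 = 0.2354 g VSS/g bCOD.
Q·(S₀ − S) = 22400 × (340 − 18.9) × 10⁻³ = 7193 kg/d removed.
Biomass synthesised: P_X = Y_obs × 7193 = 1693 kg VSS/d.
R_O = Q·(S₀ − S) − 1.42·P_X = 7193 − 1.42 × 1693 = 4788 kg O₂/d.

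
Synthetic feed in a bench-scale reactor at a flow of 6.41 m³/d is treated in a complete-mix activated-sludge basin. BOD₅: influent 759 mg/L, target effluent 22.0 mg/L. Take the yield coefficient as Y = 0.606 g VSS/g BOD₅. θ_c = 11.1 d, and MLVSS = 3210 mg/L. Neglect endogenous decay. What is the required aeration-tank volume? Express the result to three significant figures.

With k_d = 0 the design equation reduces to V = Y Q (S₀−S) θ_c / X = 0.606 × 6.41 × (759 − 22.0) × 11.1 / 3210 = 9.900 m³.

V ≈ 9.90 m³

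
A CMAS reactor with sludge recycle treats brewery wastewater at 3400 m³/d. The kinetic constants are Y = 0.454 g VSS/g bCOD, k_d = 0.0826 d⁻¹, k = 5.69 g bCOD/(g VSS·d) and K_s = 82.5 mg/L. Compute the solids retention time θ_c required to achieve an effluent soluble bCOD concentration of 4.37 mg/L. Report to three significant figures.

From 1/θ_c = Y·k·S/(K_s + S) − k_d: Y·k·S/(K_s+S) = 0.454 × 5.69 × 4.37 / (82.5 + 4.37) = 0.1300 d⁻¹.
θ_c = 1/(μ − k_d) = 1/(0.1300 − 0.0826) = 1/0.04735 = 21.12 d.

θ_c ≈ 21.1 d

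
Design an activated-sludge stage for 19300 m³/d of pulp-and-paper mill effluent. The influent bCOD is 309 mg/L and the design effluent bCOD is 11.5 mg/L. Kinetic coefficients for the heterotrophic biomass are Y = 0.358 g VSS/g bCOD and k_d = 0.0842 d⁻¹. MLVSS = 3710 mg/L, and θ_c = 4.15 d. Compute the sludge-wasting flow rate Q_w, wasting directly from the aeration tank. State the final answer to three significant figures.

Q_w ≈ 411 m³/d

Steady-state biomass mass balance: V·X·(1 + k_d·θ_c) = Y·Q·(S₀ − S)·θ_c, so V = 0.358 × 19300 × (309 − 11.5) × 4.15 / [3710 × (1 + 0.0842 × 4.15)] = 8.53×10^6 / 5006 = 1704 m³.
For wasting at MLVSS concentration, Q_w = V/θ_c = 1704/4.15 = 410.6 m³/d.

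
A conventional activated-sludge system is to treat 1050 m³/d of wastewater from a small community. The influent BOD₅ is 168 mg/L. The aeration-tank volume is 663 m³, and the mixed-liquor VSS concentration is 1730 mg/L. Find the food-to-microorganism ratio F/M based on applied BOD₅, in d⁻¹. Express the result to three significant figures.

F/M ≈ 0.154 d⁻¹

F/M = Q·S₀ / (V·X) = 1050 × 168 / (663.0 × 1730) = 0.1538 g BOD₅·(g VSS·d)⁻¹.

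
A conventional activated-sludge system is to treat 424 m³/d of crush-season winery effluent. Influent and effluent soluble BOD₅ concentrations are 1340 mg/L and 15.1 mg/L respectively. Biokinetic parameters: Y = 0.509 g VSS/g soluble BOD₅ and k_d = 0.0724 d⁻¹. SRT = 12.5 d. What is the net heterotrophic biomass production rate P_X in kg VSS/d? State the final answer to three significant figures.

Observed yield with endogenous decay: Y_obs = Y / (1 + k_d·θ_c) = 0.509 / (1 + 0.0724 × 12.5) = 0.509 / 1.905 = 0.2672 g VSS/g soluble BOD₅.
ΔS = 1340 − 15.1 = 1325 mg/L, so the substrate removal rate is 424 × 1325/1000 = 561.8 kg soluble BOD₅/d.
So the net sludge growth is P_X = 0.2672 × 561.8 = 150.1 kg VSS/d.

P_X ≈ 150 kg VSS/d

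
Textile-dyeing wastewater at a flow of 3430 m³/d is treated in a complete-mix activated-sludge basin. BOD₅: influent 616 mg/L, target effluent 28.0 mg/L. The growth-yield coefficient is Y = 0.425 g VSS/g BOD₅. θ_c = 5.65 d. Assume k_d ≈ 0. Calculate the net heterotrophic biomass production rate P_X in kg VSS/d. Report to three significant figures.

P_X ≈ 857 kg VSS/d

Since k_d ≈ 0, Y_obs = Y = 0.425 g VSS/g BOD₅.
Q·(S₀ − S) = 3430 × (616 − 28.0) × 10⁻³ = 2017 kg/d removed.
So the net sludge growth is P_X = 0.4250 × 2017 = 857.2 kg VSS/d.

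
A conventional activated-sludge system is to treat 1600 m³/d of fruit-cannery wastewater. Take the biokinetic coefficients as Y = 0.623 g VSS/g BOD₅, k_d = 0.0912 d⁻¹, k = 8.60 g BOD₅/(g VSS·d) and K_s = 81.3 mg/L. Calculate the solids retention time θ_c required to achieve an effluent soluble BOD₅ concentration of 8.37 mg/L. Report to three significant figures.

θ_c ≈ 2.45 d

From 1/θ_c = Y·k·S/(K_s + S) − k_d: Y·k·S/(K_s+S) = 0.623 × 8.60 × 8.37 / (81.3 + 8.37) = 0.5001 d⁻¹.
1/θ_c = 0.5001 − 0.0912 = 0.4089 d⁻¹, so θ_c = 2.446 d.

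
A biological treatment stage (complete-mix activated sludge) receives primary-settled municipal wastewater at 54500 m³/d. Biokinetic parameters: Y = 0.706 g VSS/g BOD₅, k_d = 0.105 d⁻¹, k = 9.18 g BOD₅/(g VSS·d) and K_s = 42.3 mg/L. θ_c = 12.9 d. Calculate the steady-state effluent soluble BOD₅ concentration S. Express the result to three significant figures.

For a completely mixed reactor with recycle the Lawrence–McCarty relation gives S = K_s·(1 + k_d·θ_c) / [θ_c·(Y·k − k_d) − 1] = 42.3 × (1 + 0.105 × 12.9) / [12.9 × (0.706 × 9.18 − 0.105) − 1] = 99.60 / 81.25 = 1.226 mg/L.

S ≈ 1.23 mg/L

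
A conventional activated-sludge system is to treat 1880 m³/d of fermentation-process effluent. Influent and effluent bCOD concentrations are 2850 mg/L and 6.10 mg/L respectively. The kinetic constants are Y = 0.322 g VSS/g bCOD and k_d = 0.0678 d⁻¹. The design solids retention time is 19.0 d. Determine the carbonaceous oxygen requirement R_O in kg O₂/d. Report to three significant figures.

Observed yield with endogenous decay: Y_obs = Y / (1 + k_d·θ_c) = 0.322 / (1 + 0.0678 × 19.0) = 0.322 / 2.288 = 0.1407 g VSS/g bCOD.
ΔS = 2850 − 6.10 = 2844 mg/L, so the substrate removal rate is 1880 × 2844/1000 = 5347 kg bCOD/d.
P_X = Y_obs·Q·(S₀ − S) = 0.1407 × 5347 = 752.4 kg VSS/d.
R_O = Q·ΔS − 1.42 P_X = 5347 − 1068 = 4278 kg O₂/d.

R_O ≈ 4280 kg O₂/d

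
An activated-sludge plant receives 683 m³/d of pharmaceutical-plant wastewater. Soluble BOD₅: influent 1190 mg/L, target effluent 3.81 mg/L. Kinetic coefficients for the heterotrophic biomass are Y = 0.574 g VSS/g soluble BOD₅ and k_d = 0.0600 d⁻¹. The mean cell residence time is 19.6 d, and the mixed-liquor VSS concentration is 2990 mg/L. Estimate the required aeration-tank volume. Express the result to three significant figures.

V ≈ 1400 m³

From the SRT design equation V = Y Q (S₀−S) θ_c / [X (1 + k_d θ_c)] = 0.574 × 683 × (1190 − 3.81) × 19.6 / [2990 × (1 + 0.0600 × 19.6)] = 9.11×10^6 / 6506 = 1401 m³.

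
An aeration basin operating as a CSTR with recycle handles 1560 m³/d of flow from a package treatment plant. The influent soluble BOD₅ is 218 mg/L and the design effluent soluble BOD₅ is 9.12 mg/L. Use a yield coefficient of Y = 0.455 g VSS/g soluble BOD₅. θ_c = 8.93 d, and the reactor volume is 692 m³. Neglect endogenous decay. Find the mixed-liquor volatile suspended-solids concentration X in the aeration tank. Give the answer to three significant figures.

X ≈ 1910 mg/L

X = Y·Q·ΔS·θ_c / V = 0.455 × 1560 × (218 − 9.12) × 8.93 / 692 = 1913 mg/L.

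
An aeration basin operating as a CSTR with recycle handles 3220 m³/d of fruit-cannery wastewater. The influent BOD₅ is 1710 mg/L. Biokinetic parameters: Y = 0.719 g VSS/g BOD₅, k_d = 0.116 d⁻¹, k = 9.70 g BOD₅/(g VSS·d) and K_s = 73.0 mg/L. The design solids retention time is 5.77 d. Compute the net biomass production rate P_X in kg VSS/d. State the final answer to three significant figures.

P_X ≈ 2370 kg VSS/d

Effluent substrate depends only on kinetics and SRT: S = K_s(1 + k_d θ_c) / [θ_c(Yk − k_d) − 1] = 73.0 × (1 + 0.116 × 5.77) / [5.77 × (0.719 × 9.70 − 0.116) − 1] = 121.9 / 38.57 = 3.159 mg/L.
Correct the yield for decay: Y_obs = Y/(1 + k_d θ_c) = 0.719 / (1 + 0.116 × 5.77) = 0.719 / 1.669 = 0.4307.
Q·(S₀ − S) = 3220 × (1710 − 3.16) × 10⁻³ = 5496 kg/d removed.
So the net sludge growth is P_X = 0.4307 × 5496 = 2367 kg VSS/d.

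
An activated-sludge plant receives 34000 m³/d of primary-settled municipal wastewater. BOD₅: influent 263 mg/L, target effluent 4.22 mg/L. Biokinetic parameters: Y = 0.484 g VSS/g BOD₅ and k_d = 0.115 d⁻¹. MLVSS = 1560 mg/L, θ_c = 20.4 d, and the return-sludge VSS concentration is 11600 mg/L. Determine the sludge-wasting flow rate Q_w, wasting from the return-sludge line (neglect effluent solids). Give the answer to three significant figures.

Rearranging the biomass balance for a CMAS with decay, V = Y·Q·ΔS·θ_c / [X·(1+k_d θ_c)] = 0.484 × 34000 × (263 − 4.22) × 20.4 / [1560 × (1 + 0.115 × 20.4)] = 8.69×10^7 / 5220 = 16643 m³.
Wasting from the return line (neglecting effluent solids): Q_w = V·X / (θ_c·X_r) = 16643 × 1560 / (20.4 × 11600) = 109.7 m³/d.

Q_w ≈ 110 m³/d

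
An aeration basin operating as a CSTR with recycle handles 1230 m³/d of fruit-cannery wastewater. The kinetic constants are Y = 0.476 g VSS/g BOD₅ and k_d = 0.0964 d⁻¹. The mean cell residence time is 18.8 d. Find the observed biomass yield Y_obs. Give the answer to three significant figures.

Observed yield with endogenous decay: Y_obs = Y / (1 + k_d·θ_c) = 0.476 / (1 + 0.0964 × 18.8) = 0.476 / 2.812 = 0.1693 g VSS/g BOD₅.

Y_obs ≈ 0.169 g VSS/g BOD₅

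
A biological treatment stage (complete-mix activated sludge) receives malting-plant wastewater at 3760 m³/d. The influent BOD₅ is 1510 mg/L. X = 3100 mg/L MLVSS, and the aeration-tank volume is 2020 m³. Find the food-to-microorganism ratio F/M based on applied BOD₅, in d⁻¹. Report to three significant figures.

F/M = Q·S₀ / (V·X) = 3760 × 1510 / (2020 × 3100) = 0.9067 g BOD₅·(g VSS·d)⁻¹.

F/M ≈ 0.907 d⁻¹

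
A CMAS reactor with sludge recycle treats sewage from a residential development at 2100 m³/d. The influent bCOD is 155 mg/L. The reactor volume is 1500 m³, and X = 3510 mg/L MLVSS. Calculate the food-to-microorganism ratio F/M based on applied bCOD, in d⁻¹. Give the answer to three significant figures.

F/M ≈ 0.0618 d⁻¹

Food-to-microorganism ratio F/M = Q S₀ / (V X) = 2100 × 155 / (1500 × 3510) = 0.06182 d⁻¹.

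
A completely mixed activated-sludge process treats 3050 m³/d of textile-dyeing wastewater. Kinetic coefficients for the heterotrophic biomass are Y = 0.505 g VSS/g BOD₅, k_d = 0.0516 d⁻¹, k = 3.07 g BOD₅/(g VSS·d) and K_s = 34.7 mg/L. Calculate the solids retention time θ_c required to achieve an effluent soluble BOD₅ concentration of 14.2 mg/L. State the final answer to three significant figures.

From 1/θ_c = Y·k·S/(K_s + S) − k_d: Y·k·S/(K_s+S) = 0.505 × 3.07 × 14.2 / (34.7 + 14.2) = 0.4502 d⁻¹.
θ_c = 1/(μ − k_d) = 1/(0.4502 − 0.0516) = 1/0.3986 = 2.509 d.

θ_c ≈ 2.51 d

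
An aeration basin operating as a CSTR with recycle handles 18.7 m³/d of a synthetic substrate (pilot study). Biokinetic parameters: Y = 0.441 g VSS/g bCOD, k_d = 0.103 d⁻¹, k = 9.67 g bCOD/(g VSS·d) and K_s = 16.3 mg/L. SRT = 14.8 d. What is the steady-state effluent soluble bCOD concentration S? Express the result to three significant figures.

S ≈ 0.679 mg/L

For a completely mixed reactor with recycle the Lawrence–McCarty relation gives S = K_s·(1 + k_d·θ_c) / [θ_c·(Y·k − k_d) − 1] = 16.3 × (1 + 0.103 × 14.8) / [14.8 × (0.441 × 9.67 − 0.103) − 1] = 41.15 / 60.59 = 0.6791 mg/L.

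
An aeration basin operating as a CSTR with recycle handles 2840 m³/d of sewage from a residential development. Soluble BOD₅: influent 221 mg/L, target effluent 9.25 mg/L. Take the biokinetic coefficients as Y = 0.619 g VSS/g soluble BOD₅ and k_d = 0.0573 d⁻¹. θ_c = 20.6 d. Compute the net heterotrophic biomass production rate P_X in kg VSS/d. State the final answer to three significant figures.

Observed yield with endogenous decay: Y_obs = Y / (1 + k_d·θ_c) = 0.619 / (1 + 0.0573 × 20.6) = 0.619 / 2.180 = 0.2839 g VSS/g soluble BOD₅.
Substrate removed = Q·(S₀ − S) = 2840 m³/d × (221 − 9.25) g/m³ = 6.01×10^5 g/d = 601.4 kg/d.
Net biomass production P_X = Y_obs × Q·(S₀ − S) = 0.2839 × 601.4 = 170.7 kg VSS/d.

P_X ≈ 171 kg VSS/d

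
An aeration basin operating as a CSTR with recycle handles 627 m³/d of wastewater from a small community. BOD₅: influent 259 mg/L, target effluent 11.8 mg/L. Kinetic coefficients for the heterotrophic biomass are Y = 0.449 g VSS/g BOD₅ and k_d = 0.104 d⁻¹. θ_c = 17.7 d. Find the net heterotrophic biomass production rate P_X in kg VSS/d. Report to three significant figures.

Y_obs = Y / (1 + k_d θ_c) = 0.449 / (1 + 0.104 × 17.7) = 0.449 / 2.841 = 0.1581.
Substrate removed = Q·(S₀ − S) = 627 m³/d × (259 − 11.8) g/m³ = 1.55×10^5 g/d = 155.0 kg/d.
Net biomass production P_X = Y_obs × Q·(S₀ − S) = 0.1581 × 155.0 = 24.50 kg VSS/d.

P_X ≈ 24.5 kg VSS/d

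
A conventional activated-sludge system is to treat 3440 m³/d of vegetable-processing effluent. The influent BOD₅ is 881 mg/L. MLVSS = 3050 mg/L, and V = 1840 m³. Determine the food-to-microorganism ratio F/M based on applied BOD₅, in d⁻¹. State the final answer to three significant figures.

F/M = applied load / biomass = Q·S₀/(V·X) = 3440 × 881 / (1840 × 3050) = 0.5400 d⁻¹.

F/M ≈ 0.540 d⁻¹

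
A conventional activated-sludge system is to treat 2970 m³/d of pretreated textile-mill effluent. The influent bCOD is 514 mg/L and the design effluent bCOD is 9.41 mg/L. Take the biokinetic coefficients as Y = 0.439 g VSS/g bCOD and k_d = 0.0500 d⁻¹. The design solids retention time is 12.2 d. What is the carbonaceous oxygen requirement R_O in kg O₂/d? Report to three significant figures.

Correct the yield for decay: Y_obs = Y/(1 + k_d θ_c) = 0.439 / (1 + 0.0500 × 12.2) = 0.439 / 1.610 = 0.2727.
ΔS = 514 − 9.41 = 504.6 mg/L, so the substrate removal rate is 2970 × 504.6/1000 = 1499 kg bCOD/d.
Biomass synthesised: P_X = Y_obs × 1499 = 408.6 kg VSS/d.
Carbonaceous O₂ demand = substrate oxidised − cell-mass equivalent = 1499 − 1.42 × 408.6 = 918.4 kg O₂/d.

R_O ≈ 918 kg O₂/d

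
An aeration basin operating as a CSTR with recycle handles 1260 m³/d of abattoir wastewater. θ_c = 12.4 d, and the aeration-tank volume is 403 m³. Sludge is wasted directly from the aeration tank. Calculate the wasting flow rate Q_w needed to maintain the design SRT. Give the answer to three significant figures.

Q_w ≈ 32.5 m³/d

For wasting at MLVSS concentration, Q_w = V/θ_c = 403.0/12.4 = 32.50 m³/d.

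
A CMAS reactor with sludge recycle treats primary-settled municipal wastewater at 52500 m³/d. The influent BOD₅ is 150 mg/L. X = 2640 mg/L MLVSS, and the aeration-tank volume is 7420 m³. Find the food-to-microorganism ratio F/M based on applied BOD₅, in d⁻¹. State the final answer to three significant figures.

F/M ≈ 0.402 d⁻¹

Food-to-microorganism ratio F/M = Q S₀ / (V X) = 52500 × 150 / (7420 × 2640) = 0.4020 d⁻¹.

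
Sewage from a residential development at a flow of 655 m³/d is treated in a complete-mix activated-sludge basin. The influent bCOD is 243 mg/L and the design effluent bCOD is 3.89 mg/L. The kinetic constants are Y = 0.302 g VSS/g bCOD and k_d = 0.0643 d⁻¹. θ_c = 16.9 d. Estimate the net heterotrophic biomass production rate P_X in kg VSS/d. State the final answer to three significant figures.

Correct the yield for decay: Y_obs = Y/(1 + k_d θ_c) = 0.302 / (1 + 0.0643 × 16.9) = 0.302 / 2.087 = 0.1447.
Substrate removed = Q·(S₀ − S) = 655 m³/d × (243 − 3.89) g/m³ = 1.57×10^5 g/d = 156.6 kg/d.
So the net sludge growth is P_X = 0.1447 × 156.6 = 22.67 kg VSS/d.

P_X ≈ 22.7 kg VSS/d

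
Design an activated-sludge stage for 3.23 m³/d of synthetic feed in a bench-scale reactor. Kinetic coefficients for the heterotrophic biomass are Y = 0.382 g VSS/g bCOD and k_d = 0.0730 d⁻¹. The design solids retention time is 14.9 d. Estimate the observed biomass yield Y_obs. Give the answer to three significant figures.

Y_obs ≈ 0.183 g VSS/g bCOD

The observed yield is Y_obs = Y/(1 + k_d·θ_c) = 0.382 / (1 + 0.0730 × 14.9) = 0.382 / 2.088 = 0.1830 g VSS per g bCOD removed.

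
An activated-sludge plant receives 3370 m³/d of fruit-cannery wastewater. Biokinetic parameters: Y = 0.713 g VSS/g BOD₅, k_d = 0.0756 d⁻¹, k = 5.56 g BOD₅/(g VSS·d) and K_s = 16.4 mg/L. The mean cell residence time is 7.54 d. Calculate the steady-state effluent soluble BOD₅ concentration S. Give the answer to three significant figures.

From the Monod/SRT balance for a CMAS, S = K_s·(1+k_d θ_c)/[θ_c·(Y k − k_d) − 1] = 16.4 × (1 + 0.0756 × 7.54) / [7.54 × (0.713 × 5.56 − 0.0756) − 1] = 25.75 / 28.32 = 0.9092 mg/L.

S ≈ 0.909 mg/L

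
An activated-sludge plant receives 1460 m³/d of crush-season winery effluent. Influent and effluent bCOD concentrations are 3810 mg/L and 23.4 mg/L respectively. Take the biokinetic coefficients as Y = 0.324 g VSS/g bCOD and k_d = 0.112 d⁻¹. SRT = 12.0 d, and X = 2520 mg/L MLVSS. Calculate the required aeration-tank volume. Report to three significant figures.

V ≈ 3640 m³

Steady-state biomass mass balance: V·X·(1 + k_d·θ_c) = Y·Q·(S₀ − S)·θ_c, so V = 0.324 × 1460 × (3810 − 23.4) × 12.0 / [2520 × (1 + 0.112 × 12.0)] = 2.15×10^7 / 5907 = 3639 m³.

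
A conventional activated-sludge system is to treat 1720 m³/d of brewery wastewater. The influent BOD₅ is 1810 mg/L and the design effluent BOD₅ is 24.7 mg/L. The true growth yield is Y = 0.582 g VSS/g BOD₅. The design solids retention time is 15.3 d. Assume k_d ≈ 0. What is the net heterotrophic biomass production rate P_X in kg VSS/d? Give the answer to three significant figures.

P_X ≈ 1790 kg VSS/d

No decay correction is needed, so Y_obs = Y = 0.582.
ΔS = 1810 − 24.7 = 1785 mg/L, so the substrate removal rate is 1720 × 1785/1000 = 3071 kg BOD₅/d.
Biomass produced: P_X = Y_obs·Q·ΔS = 0.5820 × 3071 ≈ 1787 kg VSS/d.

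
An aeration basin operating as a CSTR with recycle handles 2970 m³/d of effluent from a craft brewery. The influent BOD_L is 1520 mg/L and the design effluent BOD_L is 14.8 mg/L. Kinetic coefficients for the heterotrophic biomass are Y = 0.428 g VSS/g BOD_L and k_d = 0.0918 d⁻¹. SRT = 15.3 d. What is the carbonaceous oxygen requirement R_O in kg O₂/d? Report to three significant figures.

R_O ≈ 3340 kg O₂/d

Observed yield with endogenous decay: Y_obs = Y / (1 + k_d·θ_c) = 0.428 / (1 + 0.0918 × 15.3) = 0.428 / 2.405 = 0.1780 g VSS/g BOD_L.
Mass of BOD_L removed per day: Q(S₀ − S) = 2970 × 1505 g/m³ = 4470 kg/d.
Biomass synthesised: P_X = Y_obs × 4470 = 795.7 kg VSS/d.
Carbonaceous O₂ demand = substrate oxidised − cell-mass equivalent = 4470 − 1.42 × 795.7 = 3341 kg O₂/d.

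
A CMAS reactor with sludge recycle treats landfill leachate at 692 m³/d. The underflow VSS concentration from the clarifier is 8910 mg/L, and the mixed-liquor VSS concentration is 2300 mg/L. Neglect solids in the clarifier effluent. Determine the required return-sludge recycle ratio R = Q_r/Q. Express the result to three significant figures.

Mass balance around the secondary clarifier (neglecting effluent solids): R = X / (X_r − X) = 2300 / (8910 − 2300) = 0.3480.

R ≈ 0.348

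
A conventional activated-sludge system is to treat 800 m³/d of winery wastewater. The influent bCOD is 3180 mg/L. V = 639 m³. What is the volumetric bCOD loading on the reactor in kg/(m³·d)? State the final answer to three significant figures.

L_v = Q S₀ / V = 800 × 3180 × 10⁻³ / 639.0 = 3.981 kg/(m³·d).

L_v ≈ 3.98 kg bCOD/(m³·d)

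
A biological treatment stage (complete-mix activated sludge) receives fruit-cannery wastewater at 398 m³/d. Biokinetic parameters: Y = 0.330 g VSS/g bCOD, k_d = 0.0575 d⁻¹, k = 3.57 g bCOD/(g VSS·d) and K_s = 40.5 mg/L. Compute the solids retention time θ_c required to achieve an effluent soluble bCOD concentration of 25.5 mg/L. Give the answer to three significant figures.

Specific growth rate at S = 25.5 mg/L: μ = YkS/(K_s+S) = 0.330·3.57·25.5/(40.5+25.5) = 0.4552 d⁻¹.
1/θ_c = 0.4552 − 0.0575 = 0.3977 d⁻¹, so θ_c = 2.515 d.

θ_c ≈ 2.51 d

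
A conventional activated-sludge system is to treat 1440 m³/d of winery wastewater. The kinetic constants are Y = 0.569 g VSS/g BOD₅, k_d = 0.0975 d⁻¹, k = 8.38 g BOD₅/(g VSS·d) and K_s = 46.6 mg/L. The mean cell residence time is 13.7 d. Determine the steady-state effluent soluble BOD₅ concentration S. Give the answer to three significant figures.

S ≈ 1.73 mg/L

For a completely mixed reactor with recycle the Lawrence–McCarty relation gives S = K_s·(1 + k_d·θ_c) / [θ_c·(Y·k − k_d) − 1] = 46.6 × (1 + 0.0975 × 13.7) / [13.7 × (0.569 × 8.38 − 0.0975) − 1] = 108.8 / 62.99 = 1.728 mg/L.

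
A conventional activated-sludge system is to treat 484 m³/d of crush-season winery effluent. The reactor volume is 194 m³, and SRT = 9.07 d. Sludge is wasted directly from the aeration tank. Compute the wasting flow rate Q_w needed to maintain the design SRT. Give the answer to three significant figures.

Wasting from the aeration tank: Q_w = V / θ_c = 194.0 / 9.07 = 21.39 m³/d.

Q_w ≈ 21.4 m³/d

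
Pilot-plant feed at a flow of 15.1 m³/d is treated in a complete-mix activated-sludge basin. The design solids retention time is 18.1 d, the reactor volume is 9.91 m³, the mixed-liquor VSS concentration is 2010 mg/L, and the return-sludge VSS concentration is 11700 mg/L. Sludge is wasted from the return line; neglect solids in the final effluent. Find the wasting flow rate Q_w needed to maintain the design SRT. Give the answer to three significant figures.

Q_w ≈ 0.0941 m³/d

Wasting from the return line (neglecting effluent solids): Q_w = V·X / (θ_c·X_r) = 9.910 × 2010 / (18.1 × 11700) = 0.09406 m³/d.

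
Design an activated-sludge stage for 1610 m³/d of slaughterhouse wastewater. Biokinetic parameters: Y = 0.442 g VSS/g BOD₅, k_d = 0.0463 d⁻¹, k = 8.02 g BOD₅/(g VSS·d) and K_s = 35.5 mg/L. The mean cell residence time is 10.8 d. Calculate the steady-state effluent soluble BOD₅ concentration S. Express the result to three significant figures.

For a completely mixed reactor with recycle the Lawrence–McCarty relation gives S = K_s·(1 + k_d·θ_c) / [θ_c·(Y·k − k_d) − 1] = 35.5 × (1 + 0.0463 × 10.8) / [10.8 × (0.442 × 8.02 − 0.0463) − 1] = 53.25 / 36.78 = 1.448 mg/L.

S ≈ 1.45 mg/L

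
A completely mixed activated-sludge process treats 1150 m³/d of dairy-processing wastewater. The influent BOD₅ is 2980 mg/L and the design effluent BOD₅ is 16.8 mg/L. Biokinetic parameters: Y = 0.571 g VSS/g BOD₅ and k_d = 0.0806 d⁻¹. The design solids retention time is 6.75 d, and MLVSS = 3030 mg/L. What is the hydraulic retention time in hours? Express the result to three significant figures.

Rearranging the biomass balance for a CMAS with decay, V = Y·Q·ΔS·θ_c / [X·(1+k_d θ_c)] = 0.571 × 1150 × (2980 − 16.8) × 6.75 / [3030 × (1 + 0.0806 × 6.75)] = 1.31×10^7 / 4678 = 2807 m³.
HRT = V/Q = 2807 m³ / 1150 m³·d⁻¹ = 2.441 d × 24 = 58.59 h.

τ ≈ 58.6 h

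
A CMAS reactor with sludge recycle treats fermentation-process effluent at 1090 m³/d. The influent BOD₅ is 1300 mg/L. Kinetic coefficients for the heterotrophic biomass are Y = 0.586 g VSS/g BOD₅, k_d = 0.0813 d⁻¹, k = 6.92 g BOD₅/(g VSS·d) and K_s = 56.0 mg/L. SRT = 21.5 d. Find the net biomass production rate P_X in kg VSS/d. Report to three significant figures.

P_X ≈ 302 kg VSS/d

Effluent substrate depends only on kinetics and SRT: S = K_s(1 + k_d θ_c) / [θ_c(Yk − k_d) − 1] = 56.0 × (1 + 0.0813 × 21.5) / [21.5 × (0.586 × 6.92 − 0.0813) − 1] = 153.9 / 84.44 = 1.822 mg/L.
The observed yield is Y_obs = Y/(1 + k_d·θ_c) = 0.586 / (1 + 0.0813 × 21.5) = 0.586 / 2.748 = 0.2132 g VSS per g BOD₅ removed.
Substrate removed = Q·(S₀ − S) = 1090 m³/d × (1300 − 1.82) g/m³ = 1.42×10^6 g/d = 1415 kg/d.
So the net sludge growth is P_X = 0.2132 × 1415 = 301.8 kg VSS/d.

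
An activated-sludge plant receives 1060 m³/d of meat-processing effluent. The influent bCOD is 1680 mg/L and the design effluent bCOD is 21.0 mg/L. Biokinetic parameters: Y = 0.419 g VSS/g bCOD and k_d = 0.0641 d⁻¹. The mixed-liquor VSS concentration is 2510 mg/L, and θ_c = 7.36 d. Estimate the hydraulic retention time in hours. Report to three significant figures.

τ ≈ 33.2 h

Steady-state biomass mass balance: V·X·(1 + k_d·θ_c) = Y·Q·(S₀ − S)·θ_c, so V = 0.419 × 1060 × (1680 − 21.0) × 7.36 / [2510 × (1 + 0.0641 × 7.36)] = 5.42×10^6 / 3694 = 1468 m³.
HRT = V/Q = 1468 m³ / 1060 m³·d⁻¹ = 1.385 d × 24 = 33.24 h.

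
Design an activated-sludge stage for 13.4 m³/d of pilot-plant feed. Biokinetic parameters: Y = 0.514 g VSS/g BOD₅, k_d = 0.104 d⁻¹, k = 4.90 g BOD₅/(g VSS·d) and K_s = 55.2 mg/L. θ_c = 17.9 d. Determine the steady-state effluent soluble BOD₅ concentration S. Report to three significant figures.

S ≈ 3.74 mg/L

From the Monod/SRT balance for a CMAS, S = K_s·(1+k_d θ_c)/[θ_c·(Y k − k_d) − 1] = 55.2 × (1 + 0.104 × 17.9) / [17.9 × (0.514 × 4.90 − 0.104) − 1] = 158.0 / 42.22 = 3.741 mg/L.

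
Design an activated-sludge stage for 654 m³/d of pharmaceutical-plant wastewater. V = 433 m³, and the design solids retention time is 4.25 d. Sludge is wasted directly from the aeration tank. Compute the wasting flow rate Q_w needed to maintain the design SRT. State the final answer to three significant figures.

Q_w ≈ 102 m³/d

For wasting at MLVSS concentration, Q_w = V/θ_c = 433.0/4.25 = 101.9 m³/d.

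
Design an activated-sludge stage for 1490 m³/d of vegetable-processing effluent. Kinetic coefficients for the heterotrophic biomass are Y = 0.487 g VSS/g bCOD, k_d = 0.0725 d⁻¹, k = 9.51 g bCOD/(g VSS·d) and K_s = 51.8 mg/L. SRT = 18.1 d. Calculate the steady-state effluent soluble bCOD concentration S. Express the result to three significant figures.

S ≈ 1.47 mg/L

From the Monod/SRT balance for a CMAS, S = K_s·(1+k_d θ_c)/[θ_c·(Y k − k_d) − 1] = 51.8 × (1 + 0.0725 × 18.1) / [18.1 × (0.487 × 9.51 − 0.0725) − 1] = 119.8 / 81.52 = 1.469 mg/L.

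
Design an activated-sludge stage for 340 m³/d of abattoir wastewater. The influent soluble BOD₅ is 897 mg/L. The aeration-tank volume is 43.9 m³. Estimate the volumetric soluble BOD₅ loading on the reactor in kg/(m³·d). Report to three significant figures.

L_v ≈ 6.95 kg soluble BOD₅/(m³·d)

Applied soluble BOD₅ load per unit volume = Q·S₀/V = (340 × 897/1000)/43.90 = 6.947 kg soluble BOD₅·m⁻³·d⁻¹.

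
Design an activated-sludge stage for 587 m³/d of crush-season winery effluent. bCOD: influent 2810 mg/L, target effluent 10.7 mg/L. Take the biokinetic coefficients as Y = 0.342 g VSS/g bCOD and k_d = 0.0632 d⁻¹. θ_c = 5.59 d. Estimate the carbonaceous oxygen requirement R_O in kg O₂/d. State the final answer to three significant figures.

R_O ≈ 1050 kg O₂/d

Correct the yield for decay: Y_obs = Y/(1 + k_d θ_c) = 0.342 / (1 + 0.0632 × 5.59) = 0.342 / 1.353 = 0.2527.
Q·(S₀ − S) = 587 × (2810 − 10.7) × 10⁻³ = 1643 kg/d removed.
P_X = Y_obs·Q·(S₀ − S) = 0.2527 × 1643 = 415.3 kg VSS/d.
Carbonaceous O₂ demand = substrate oxidised − cell-mass equivalent = 1643 − 1.42 × 415.3 = 1054 kg O₂/d.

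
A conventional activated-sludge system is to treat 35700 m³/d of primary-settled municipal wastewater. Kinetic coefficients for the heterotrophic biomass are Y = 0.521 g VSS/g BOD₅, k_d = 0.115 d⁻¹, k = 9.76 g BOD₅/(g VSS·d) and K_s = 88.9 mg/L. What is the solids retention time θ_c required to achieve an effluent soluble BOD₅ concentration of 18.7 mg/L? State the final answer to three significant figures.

At the target effluent, Y k S/(K_s+S) = 0.521×9.76×18.7/107.6 = 0.8837 d⁻¹.
1/θ_c = 0.8837 − 0.115 = 0.7687 d⁻¹, so θ_c = 1.301 d.

θ_c ≈ 1.30 d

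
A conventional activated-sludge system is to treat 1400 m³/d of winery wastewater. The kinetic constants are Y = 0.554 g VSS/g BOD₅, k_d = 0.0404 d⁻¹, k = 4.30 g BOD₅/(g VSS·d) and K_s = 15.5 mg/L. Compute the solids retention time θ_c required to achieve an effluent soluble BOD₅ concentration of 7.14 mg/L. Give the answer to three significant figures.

θ_c ≈ 1.41 d

At the target effluent, Y k S/(K_s+S) = 0.554×4.30×7.14/22.64 = 0.7513 d⁻¹.
θ_c = 1/(μ − k_d) = 1/(0.7513 − 0.0404) = 1/0.7109 = 1.407 d.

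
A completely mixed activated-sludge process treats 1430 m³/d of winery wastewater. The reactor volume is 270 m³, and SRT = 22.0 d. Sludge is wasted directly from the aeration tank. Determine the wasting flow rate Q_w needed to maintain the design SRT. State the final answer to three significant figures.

Wasting from the aeration tank: Q_w = V / θ_c = 270.0 / 22.0 = 12.27 m³/d.

Q_w ≈ 12.3 m³/d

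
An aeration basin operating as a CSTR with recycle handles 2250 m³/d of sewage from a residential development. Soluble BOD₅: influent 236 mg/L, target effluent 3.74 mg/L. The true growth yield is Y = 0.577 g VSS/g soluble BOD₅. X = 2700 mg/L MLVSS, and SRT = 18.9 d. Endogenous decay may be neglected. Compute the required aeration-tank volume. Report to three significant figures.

V ≈ 2110 m³

Biomass mass balance (decay neglected): V·X = Y·Q·(S₀ − S)·θ_c, so V = 0.577 × 2250 × (236 − 3.74) × 18.9 / 2700 = 2111 m³.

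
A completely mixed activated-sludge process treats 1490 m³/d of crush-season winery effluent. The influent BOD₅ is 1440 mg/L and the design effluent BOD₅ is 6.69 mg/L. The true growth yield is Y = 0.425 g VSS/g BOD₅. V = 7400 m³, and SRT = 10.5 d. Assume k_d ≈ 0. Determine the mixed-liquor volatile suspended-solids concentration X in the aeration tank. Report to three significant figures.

X = Y·Q·ΔS·θ_c / V = 0.425 × 1490 × (1440 − 6.69) × 10.5 / 7400 = 1288 mg/L.

X ≈ 1290 mg/L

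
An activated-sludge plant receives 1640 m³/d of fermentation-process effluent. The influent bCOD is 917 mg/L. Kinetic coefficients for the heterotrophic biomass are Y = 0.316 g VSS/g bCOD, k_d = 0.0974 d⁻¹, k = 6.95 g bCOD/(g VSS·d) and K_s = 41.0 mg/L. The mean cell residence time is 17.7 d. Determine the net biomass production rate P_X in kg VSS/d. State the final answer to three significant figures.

P_X ≈ 174 kg VSS/d

For a completely mixed reactor with recycle the Lawrence–McCarty relation gives S = K_s·(1 + k_d·θ_c) / [θ_c·(Y·k − k_d) − 1] = 41.0 × (1 + 0.0974 × 17.7) / [17.7 × (0.316 × 6.95 − 0.0974) − 1] = 111.7 / 36.15 = 3.090 mg/L.
Correct the yield for decay: Y_obs = Y/(1 + k_d θ_c) = 0.316 / (1 + 0.0974 × 17.7) = 0.316 / 2.724 = 0.1160.
Mass of bCOD removed per day: Q(S₀ − S) = 1640 × 913.9 g/m³ = 1499 kg/d.
Net biomass production P_X = Y_obs × Q·(S₀ − S) = 0.1160 × 1499 = 173.9 kg VSS/d.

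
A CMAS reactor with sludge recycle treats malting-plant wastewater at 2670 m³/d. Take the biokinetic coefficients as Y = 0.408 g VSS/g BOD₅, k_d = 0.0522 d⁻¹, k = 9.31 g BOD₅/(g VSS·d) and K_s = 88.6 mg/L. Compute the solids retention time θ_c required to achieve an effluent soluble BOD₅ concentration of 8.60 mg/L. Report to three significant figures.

From 1/θ_c = Y·k·S/(K_s + S) − k_d: Y·k·S/(K_s+S) = 0.408 × 9.31 × 8.60 / (88.6 + 8.60) = 0.3361 d⁻¹.
1/θ_c = 0.3361 − 0.0522 = 0.2839 d⁻¹, so θ_c = 3.523 d.

θ_c ≈ 3.52 d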